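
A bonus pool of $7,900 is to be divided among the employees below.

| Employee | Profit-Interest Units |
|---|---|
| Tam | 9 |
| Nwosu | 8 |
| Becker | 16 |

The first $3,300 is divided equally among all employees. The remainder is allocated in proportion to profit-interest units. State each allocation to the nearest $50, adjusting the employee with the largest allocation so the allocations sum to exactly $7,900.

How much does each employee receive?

Tam: $2,350; Nwosu: $2,200; Becker: $3,350

First tranche $3,300 split equally: $1,100 each.
Remainder $4,600 by profit-interest units (total 33): Tam 1,254.55 → $1,250; Nwosu 1,115.15 → $1,100; Becker 2,230.30 → $2,250.
Totals: Tam $1,100 + $1,250 = $2,350; Nwosu $1,100 + $1,100 = $2,200; Becker $1,100 + $2,250 = $3,350.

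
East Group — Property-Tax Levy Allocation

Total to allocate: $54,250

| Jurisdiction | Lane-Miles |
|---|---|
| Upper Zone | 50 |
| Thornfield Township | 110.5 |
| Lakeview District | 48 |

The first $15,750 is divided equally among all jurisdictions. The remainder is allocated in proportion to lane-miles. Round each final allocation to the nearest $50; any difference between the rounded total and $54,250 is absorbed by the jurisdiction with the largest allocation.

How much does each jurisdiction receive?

Upper Zone: $14,500 · Thornfield Township: $25,650 · Lakeview District: $14,100

$15,750 shared equally gives $5,250 per jurisdiction.
Remainder $38,500 by lane-miles (total 208.5): Upper Zone 9,232.61 → $9,250; Thornfield Township 20,404.08 → $20,400; Lakeview District 8,863.31 → $8,850.
Totals: Upper Zone $5,250 + $9,250 = $14,500; Thornfield Township $5,250 + $20,400 = $25,650; Lakeview District $5,250 + $8,850 = $14,100.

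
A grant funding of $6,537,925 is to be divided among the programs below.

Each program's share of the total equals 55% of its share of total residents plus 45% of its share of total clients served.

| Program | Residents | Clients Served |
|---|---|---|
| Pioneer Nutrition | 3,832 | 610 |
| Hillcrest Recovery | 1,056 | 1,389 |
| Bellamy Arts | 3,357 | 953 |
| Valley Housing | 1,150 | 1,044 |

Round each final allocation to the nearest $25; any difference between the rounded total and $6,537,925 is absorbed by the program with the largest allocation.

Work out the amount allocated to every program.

Pioneer Nutrition: $1,915,775 | Hillcrest Recovery: $1,426,825 | Bellamy Arts: $1,986,525 | Valley Housing: $1,208,800

Totals — residents 9,395, clients served 3,996.
Composite weights (55% residents + 45% clients served): Pioneer Nutrition 0.2930; Hillcrest Recovery 0.2182; Bellamy Arts 0.3038; Valley Housing 0.1849.
Unrounded shares: Pioneer Nutrition 1,915,780.61; Hillcrest Recovery 1,426,830.45; Bellamy Arts 1,986,512.99; Valley Housing 1,208,800.95.
After rounding ($25): Pioneer Nutrition $1,915,775; Hillcrest Recovery $1,426,825; Bellamy Arts $1,986,525; Valley Housing $1,208,800. Sum = $6,537,925.
Rounded total matches; no reconciliation needed.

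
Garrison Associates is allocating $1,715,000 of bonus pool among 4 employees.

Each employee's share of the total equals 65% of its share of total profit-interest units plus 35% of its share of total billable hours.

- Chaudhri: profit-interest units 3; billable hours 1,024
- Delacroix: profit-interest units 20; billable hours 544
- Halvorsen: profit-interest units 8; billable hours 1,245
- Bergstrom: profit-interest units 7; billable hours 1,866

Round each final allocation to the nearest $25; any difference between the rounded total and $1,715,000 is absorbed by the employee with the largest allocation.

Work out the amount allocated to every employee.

Totals — profit-interest units 38, billable hours 4,679.
Blended shares (65% profit-interest units + 35% billable hours): Chaudhri 0.1279; Delacroix 0.3828; Halvorsen 0.2300; Bergstrom 0.2593.
Pro-rata amounts: Chaudhri 219,371.40; Delacroix 656,498.09; Halvorsen 394,400.23; Bergstrom 444,730.28.
After rounding ($25): Chaudhri $219,375; Delacroix $656,500; Halvorsen $394,400; Bergstrom $444,725. Sum = $1,715,000.
Sum already equals the total — no adjustment.

Chaudhri: $219,375 | Delacroix: $656,500 | Halvorsen: $394,400 | Bergstrom: $444,725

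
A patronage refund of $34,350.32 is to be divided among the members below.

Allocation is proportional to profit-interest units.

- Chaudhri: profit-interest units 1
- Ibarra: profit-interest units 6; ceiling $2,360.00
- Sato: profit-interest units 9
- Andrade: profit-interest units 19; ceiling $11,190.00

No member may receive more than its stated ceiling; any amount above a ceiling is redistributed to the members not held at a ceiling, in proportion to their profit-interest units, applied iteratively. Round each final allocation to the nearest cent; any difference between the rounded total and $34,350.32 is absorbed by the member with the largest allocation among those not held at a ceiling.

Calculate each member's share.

Chaudhri: $2,080.03 · Ibarra: $2,360.00 · Sato: $18,720.29 · Andrade: $11,190.00

Total profit-interest units = 35.
Pro-rata shares before constraints: Chaudhri 981.4377; Ibarra 5,888.6263; Sato 8,832.9394; Andrade 18,647.3166.
Held at cap: Ibarra ($2,360.00), Andrade ($11,190.00); remaining pool $20,800.32 reallocated over remaining profit-interest units 10.
Shares after redistribution: Chaudhri 2,080.0320 → $2,080.03; Sato 18,720.2880 → $18,720.29.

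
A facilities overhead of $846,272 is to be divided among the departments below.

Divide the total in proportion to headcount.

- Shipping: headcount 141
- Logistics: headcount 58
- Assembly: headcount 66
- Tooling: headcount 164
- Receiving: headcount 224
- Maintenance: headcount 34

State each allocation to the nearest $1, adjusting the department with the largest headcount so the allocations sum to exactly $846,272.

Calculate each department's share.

Combined headcount = 687.
Proportional shares: Shipping 141/687 × $846,272 = 173,689.01; Logistics 58/687 × $846,272 = 71,446.54; Assembly 66/687 × $846,272 = 81,301.24; Tooling 164/687 × $846,272 = 202,021.26; Receiving 224/687 × $846,272 = 275,931.48; Maintenance 34/687 × $846,272 = 41,882.46.
Rounded to nearest $1: Shipping $173,689; Logistics $71,447; Assembly $81,301; Tooling $202,021; Receiving $275,931; Maintenance $41,882. Sum = $846,271.
Difference $846,272 − $846,271 = +$1 applied to largest headcount (Receiving): Receiving becomes $275,932.

Shipping: $173,689 | Logistics: $71,447 | Assembly: $81,301 | Tooling: $202,021 | Receiving: $275,932 | Maintenance: $41,882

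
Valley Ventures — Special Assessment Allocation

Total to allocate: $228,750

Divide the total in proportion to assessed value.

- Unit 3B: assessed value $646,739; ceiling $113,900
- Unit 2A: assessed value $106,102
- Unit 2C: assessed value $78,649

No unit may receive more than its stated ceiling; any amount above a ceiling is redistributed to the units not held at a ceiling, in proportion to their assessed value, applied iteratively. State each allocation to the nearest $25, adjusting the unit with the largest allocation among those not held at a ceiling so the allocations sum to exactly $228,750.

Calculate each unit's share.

Unit 3B: $113,900 | Unit 2A: $65,950 | Unit 2C: $48,900

Total assessed value = 831,490.
Unconstrained shares: Unit 3B 177,923.42; Unit 2A 29,189.57; Unit 2C 21,637.01.
Cap binds for Unit 3B ($113,900); remaining pool $114,850 reallocated over remaining assessed value 184,751.
Redistributed shares: Unit 2A 65,958.04 → $65,950; Unit 2C 48,891.96 → $48,900.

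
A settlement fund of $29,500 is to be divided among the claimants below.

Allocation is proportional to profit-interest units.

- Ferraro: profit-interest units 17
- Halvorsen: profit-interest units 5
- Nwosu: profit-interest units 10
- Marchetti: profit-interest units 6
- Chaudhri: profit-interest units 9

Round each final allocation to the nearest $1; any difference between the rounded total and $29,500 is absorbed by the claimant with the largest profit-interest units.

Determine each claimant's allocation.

Profit-interest units total: 17 + 5 + 10 + 6 + 9 = 47.
Pro-rata amounts: Ferraro 10,670.21; Halvorsen 3,138.30; Nwosu 6,276.60; Marchetti 3,765.96; Chaudhri 5,648.94.
At nearest $1: Ferraro $10,670; Halvorsen $3,138; Nwosu $6,277; Marchetti $3,766; Chaudhri $5,649. Sum = $29,500.
Rounded total matches; no reconciliation needed.

Ferraro: $10,670 · Halvorsen: $3,138 · Nwosu: $6,277 · Marchetti: $3,766 · Chaudhri: $5,649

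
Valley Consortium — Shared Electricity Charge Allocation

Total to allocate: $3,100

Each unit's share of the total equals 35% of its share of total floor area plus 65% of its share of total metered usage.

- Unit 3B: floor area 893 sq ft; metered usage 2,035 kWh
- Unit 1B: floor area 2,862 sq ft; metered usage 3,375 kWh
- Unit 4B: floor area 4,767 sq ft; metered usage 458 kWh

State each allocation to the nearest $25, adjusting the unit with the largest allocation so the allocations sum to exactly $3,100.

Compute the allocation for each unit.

Unit 3B: $800 · Unit 1B: $1,525 · Unit 4B: $775

Totals — floor area 8,522, metered usage 5,868.
Blended shares (35% floor area + 65% metered usage): Unit 3B 0.2621; Unit 1B 0.4914; Unit 4B 0.2465.
Proportional shares: Unit 3B 812.49; Unit 1B 1,523.32; Unit 4B 764.19.
After rounding ($25): Unit 3B $800; Unit 1B $1,525; Unit 4B $775. Sum = $3,100.
No rounding difference to absorb.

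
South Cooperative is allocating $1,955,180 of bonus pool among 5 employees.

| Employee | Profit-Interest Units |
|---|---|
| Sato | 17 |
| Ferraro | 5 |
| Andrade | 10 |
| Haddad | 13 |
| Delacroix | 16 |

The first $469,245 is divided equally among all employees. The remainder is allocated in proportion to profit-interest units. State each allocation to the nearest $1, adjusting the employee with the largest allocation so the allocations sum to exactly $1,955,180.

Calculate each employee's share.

$469,245 shared equally gives $93,849 per employee.
Remainder $1,485,935 by profit-interest units (total 61): Sato 414,113.03 → $414,113; Ferraro 121,797.95 → $121,798; Andrade 243,595.90 → $243,596; Haddad 316,674.67 → $316,675; Delacroix 389,753.44 → $389,753.
Totals: Sato $93,849 + $414,113 = $507,962; Ferraro $93,849 + $121,798 = $215,647; Andrade $93,849 + $243,596 = $337,445; Haddad $93,849 + $316,675 = $410,524; Delacroix $93,849 + $389,753 = $483,602.

Sato: $507,962 · Ferraro: $215,647 · Andrade: $337,445 · Haddad: $410,524 · Delacroix: $483,602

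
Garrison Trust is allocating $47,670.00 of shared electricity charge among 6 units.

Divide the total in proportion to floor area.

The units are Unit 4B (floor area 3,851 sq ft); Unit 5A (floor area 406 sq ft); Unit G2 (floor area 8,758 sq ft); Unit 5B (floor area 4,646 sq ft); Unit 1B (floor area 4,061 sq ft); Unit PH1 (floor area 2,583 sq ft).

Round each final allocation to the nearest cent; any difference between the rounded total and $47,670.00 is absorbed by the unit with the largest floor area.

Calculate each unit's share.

Unit 4B: $7,553.06 · Unit 5A: $796.30 · Unit G2: $17,177.28 · Unit 5B: $9,112.32 · Unit 1B: $7,964.94 · Unit PH1: $5,066.10

Sum of floor area: 3,851 + 406 + 8,758 + 4,646 + 4,061 + 2,583 = 24,305.
Raw shares: Unit 4B 7,553.0619; Unit 5A 796.2979; Unit G2 17,177.2829; Unit 5B 9,112.3152; Unit 1B 7,964.9401; Unit PH1 5,066.1020.
Rounded to nearest cent: Unit 4B $7,553.06; Unit 5A $796.30; Unit G2 $17,177.28; Unit 5B $9,112.32; Unit 1B $7,964.94; Unit PH1 $5,066.10. Sum = $47,670.00.
No rounding difference to absorb.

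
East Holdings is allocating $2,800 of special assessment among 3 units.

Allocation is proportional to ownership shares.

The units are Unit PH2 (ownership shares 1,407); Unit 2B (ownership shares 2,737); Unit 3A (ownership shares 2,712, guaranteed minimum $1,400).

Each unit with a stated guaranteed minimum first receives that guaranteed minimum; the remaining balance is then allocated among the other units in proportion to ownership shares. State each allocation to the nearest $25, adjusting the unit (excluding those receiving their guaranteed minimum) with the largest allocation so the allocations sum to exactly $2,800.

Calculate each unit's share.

Unit PH2: $475 · Unit 2B: $925 · Unit 3A: $1,400

Minimums first: Unit 3A $1,400. Residual $1,400.
Residual split over remaining ownership shares 4,144: Unit PH2 475.34 → $475; Unit 2B 924.66 → $925.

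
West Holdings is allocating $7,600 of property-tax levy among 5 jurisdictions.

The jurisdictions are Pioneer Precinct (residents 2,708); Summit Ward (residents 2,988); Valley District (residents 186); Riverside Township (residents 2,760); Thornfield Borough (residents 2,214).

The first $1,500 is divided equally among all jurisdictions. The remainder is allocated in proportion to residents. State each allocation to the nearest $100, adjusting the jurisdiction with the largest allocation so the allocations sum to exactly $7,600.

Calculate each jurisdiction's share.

First tranche $1,500 split equally: $300 each.
Remainder $6,100 by residents (total 10,856): Pioneer Precinct 1,521.63 → $1,500; Summit Ward 1,678.96 → $1,700; Valley District 104.51 → $100; Riverside Township 1,550.85 → $1,600; Thornfield Borough 1,244.05 → $1,200.
Totals: Pioneer Precinct $300 + $1,500 = $1,800; Summit Ward $300 + $1,700 = $2,000; Valley District $300 + $100 = $400; Riverside Township $300 + $1,600 = $1,900; Thornfield Borough $300 + $1,200 = $1,500.

Pioneer Precinct: $1,800; Summit Ward: $2,000; Valley District: $400; Riverside Township: $1,900; Thornfield Borough: $1,500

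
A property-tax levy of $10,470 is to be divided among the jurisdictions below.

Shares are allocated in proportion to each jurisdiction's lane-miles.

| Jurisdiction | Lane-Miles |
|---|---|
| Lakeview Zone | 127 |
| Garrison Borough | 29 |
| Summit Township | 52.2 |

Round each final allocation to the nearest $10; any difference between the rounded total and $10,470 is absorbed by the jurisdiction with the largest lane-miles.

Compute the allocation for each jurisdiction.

Sum of lane-miles: 208.2.
Unrounded shares: Lakeview Zone 127/208.2 × $10,470 = 6,386.60; Garrison Borough 29/208.2 × $10,470 = 1,458.36; Summit Township 52.2/208.2 × $10,470 = 2,625.04.
At nearest $10: Lakeview Zone $6,390; Garrison Borough $1,460; Summit Township $2,630. Sum = $10,480.
Difference $10,470 − $10,480 = −$10 applied to largest lane-miles (Lakeview Zone): Lakeview Zone becomes $6,380.

Lakeview Zone: $6,380 · Garrison Borough: $1,460 · Summit Township: $2,630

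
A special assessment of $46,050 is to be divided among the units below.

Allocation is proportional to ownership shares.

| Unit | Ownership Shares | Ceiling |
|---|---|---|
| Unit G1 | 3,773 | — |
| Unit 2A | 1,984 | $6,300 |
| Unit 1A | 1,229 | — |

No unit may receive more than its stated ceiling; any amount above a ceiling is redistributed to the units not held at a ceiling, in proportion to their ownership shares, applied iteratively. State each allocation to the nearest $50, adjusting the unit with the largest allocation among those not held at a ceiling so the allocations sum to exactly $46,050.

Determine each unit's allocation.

Sum of ownership shares: 6,986.
Proportional shares (ignoring caps): Unit G1 24,870.69; Unit 2A 13,078.04; Unit 1A 8,101.27.
Cap binds for Unit 2A ($6,300); remaining pool $39,750 reallocated over remaining ownership shares 5,002.
Redistributed shares: Unit G1 29,983.36 → $30,000; Unit 1A 9,766.64 → $9,750.

Unit G1: $30,000; Unit 2A: $6,300; Unit 1A: $9,750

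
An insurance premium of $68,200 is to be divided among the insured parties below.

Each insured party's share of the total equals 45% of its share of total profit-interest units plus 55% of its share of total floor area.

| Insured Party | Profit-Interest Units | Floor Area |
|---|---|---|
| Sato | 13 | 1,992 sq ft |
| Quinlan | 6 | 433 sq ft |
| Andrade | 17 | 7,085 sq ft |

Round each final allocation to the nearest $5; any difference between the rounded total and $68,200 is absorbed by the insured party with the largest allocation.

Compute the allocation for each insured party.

Profit-interest units total 36; floor area total 9,510.
Blended shares (45% profit-interest units + 55% floor area): Sato 0.2777; Quinlan 0.1000; Andrade 0.6223.
Raw shares: Sato 18,939.48; Quinlan 6,822.87; Andrade 42,437.65.
Rounded to nearest $5: Sato $18,940; Quinlan $6,825; Andrade $42,440. Sum = $68,205.
Difference $68,200 − $68,205 = −$5 applied to largest allocation (Andrade): Andrade becomes $42,435.

Sato: $18,940; Quinlan: $6,825; Andrade: $42,435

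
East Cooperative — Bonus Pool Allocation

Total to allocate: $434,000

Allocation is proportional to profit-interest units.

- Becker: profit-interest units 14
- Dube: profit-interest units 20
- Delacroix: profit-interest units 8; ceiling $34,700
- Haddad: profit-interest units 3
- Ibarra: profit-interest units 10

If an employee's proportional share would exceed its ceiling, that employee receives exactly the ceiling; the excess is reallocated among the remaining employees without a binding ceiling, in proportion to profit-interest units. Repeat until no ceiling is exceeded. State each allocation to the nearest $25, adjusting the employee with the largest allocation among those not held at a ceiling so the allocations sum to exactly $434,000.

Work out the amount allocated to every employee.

Combined profit-interest units = 55.
Pro-rata shares before constraints: Becker 110,472.73; Dube 157,818.18; Delacroix 63,127.27; Haddad 23,672.73; Ibarra 78,909.09.
Capped: Delacroix ($34,700); remaining pool $399,300 reallocated over remaining profit-interest units 47.
Shares after redistribution: Becker 118,940.43 → $118,950; Dube 169,914.89 → $169,925; Haddad 25,487.23 → $25,475; Ibarra 84,957.45 → $84,950.

Becker: $118,950 · Dube: $169,925 · Delacroix: $34,700 · Haddad: $25,475 · Ibarra: $84,950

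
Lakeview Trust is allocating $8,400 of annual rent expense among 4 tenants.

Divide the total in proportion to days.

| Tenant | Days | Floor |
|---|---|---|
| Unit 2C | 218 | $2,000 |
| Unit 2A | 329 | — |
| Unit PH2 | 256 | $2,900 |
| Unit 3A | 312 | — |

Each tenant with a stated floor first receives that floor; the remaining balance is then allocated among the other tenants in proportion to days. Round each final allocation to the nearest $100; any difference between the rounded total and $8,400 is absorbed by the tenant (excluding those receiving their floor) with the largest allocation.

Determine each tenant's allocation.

Minimums first: Unit 2C $2,000; Unit PH2 $2,900. Residual $3,500.
Residual split over remaining days 641: Unit 2A 1,796.41 → $1,800; Unit 3A 1,703.59 → $1,700.

Unit 2C: $2,000 | Unit 2A: $1,800 | Unit PH2: $2,900 | Unit 3A: $1,700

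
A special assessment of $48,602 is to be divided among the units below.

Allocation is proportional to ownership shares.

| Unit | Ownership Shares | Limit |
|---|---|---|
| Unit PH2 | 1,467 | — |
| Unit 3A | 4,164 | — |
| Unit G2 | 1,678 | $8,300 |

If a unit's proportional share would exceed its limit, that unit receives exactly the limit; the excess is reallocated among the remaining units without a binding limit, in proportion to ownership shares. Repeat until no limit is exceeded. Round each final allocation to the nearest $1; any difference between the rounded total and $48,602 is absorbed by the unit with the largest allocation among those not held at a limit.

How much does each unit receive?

Unit PH2: $10,500 | Unit 3A: $29,802 | Unit G2: $8,300

Total ownership shares = 7,309.
Pro-rata shares before constraints: Unit PH2 9,754.98; Unit 3A 27,688.98; Unit G2 11,158.05.
Held at cap: Unit G2 ($8,300); remaining pool $40,302 reallocated over remaining ownership shares 5,631.
Remaining shares: Unit PH2 10,499.56 → $10,500; Unit 3A 29,802.44 → $29,802.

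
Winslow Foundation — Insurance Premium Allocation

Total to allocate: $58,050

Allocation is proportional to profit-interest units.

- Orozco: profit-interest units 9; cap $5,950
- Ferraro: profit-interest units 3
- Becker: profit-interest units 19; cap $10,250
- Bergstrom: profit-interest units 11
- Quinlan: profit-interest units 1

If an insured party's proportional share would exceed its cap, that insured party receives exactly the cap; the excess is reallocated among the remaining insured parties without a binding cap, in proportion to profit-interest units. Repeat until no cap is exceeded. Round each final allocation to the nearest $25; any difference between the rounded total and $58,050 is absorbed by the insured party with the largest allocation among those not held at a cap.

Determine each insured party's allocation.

Orozco: $5,950 | Ferraro: $8,375 | Becker: $10,250 | Bergstrom: $30,675 | Quinlan: $2,800

Total profit-interest units = 43.
Pro-rata shares before constraints: Orozco 12,150.00; Ferraro 4,050.00; Becker 25,650.00; Bergstrom 14,850.00; Quinlan 1,350.00.
Held at cap: Orozco ($5,950), Becker ($10,250); balance $41,850 reallocated over remaining profit-interest units 15.
Shares after redistribution: Ferraro 8,370.00 → $8,375; Bergstrom 30,690.00 → $30,700; Quinlan 2,790.00 → $2,800.
Rounding difference −$25 applied to Bergstrom → $30,675.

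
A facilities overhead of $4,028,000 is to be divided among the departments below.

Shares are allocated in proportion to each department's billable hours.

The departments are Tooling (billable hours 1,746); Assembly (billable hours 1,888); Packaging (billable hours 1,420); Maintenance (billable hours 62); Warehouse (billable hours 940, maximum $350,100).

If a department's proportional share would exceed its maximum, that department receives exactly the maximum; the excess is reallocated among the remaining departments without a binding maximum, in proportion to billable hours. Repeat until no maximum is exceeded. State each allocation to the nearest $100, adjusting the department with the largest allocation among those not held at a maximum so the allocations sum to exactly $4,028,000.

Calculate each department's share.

Combined billable hours = 6,056.
Unconstrained shares: Tooling 1,161,309.11; Assembly 1,255,756.94; Packaging 944,478.20; Maintenance 41,237.78; Warehouse 625,217.97.
Cap binds for Warehouse ($350,100); residual $3,677,900 reallocated over remaining billable hours 5,116.
Remaining shares: Tooling 1,255,201.99 → $1,255,200; Assembly 1,357,286.00 → $1,357,300; Packaging 1,020,840.11 → $1,020,800; Maintenance 44,571.89 → $44,600.

Tooling: $1,255,200 | Assembly: $1,357,300 | Packaging: $1,020,800 | Maintenance: $44,600 | Warehouse: $350,100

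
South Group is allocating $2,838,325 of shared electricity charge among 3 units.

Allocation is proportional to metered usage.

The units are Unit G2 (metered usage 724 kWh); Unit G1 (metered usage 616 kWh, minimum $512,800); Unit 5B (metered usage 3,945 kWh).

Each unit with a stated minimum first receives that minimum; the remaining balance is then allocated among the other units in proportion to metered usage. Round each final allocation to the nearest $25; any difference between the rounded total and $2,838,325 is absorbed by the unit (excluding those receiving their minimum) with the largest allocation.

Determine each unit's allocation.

Minimums first: Unit G1 $512,800. Remaining pool $2,325,525.
Remaining pool split over remaining metered usage 4,669: Unit G2 360,608.29 → $360,600; Unit 5B 1,964,916.71 → $1,964,925.

Unit G2: $360,600; Unit G1: $512,800; Unit 5B: $1,964,925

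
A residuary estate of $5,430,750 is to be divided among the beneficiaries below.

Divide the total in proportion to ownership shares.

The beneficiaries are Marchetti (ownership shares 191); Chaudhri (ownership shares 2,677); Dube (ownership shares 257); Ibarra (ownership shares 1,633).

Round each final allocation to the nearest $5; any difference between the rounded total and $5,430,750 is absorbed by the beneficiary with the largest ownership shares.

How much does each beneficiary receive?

Marchetti: $218,005 · Chaudhri: $3,055,510 · Dube: $293,340 · Ibarra: $1,863,895

Ownership shares total: 191 + 2,677 + 257 + 1,633 = 4,758.
Pro-rata amounts: Marchetti 218,006.15; Chaudhri 3,055,510.25; Dube 293,338.11; Ibarra 1,863,895.49.
Rounded to nearest $5: Marchetti $218,005; Chaudhri $3,055,510; Dube $293,340; Ibarra $1,863,895. Sum = $5,430,750.
No rounding difference to absorb.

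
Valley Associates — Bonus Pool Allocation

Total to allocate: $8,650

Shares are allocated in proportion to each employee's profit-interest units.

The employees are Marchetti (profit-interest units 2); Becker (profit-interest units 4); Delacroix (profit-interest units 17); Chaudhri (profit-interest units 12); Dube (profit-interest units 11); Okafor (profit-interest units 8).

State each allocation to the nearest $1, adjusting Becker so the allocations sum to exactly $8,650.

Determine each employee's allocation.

Combined profit-interest units = 54.
Proportional shares: Marchetti 2/54 × $8,650 = 320.37; Becker 4/54 × $8,650 = 640.74; Delacroix 17/54 × $8,650 = 2,723.15; Chaudhri 12/54 × $8,650 = 1,922.22; Dube 11/54 × $8,650 = 1,762.04; Okafor 8/54 × $8,650 = 1,281.48.
After rounding ($1): Marchetti $320; Becker $641; Delacroix $2,723; Chaudhri $1,922; Dube $1,762; Okafor $1,281. Sum = $8,649.
Difference $8,650 − $8,649 = +$1 applied to Becker: Becker becomes $642.

Marchetti: $320 · Becker: $642 · Delacroix: $2,723 · Chaudhri: $1,922 · Dube: $1,762 · Okafor: $1,281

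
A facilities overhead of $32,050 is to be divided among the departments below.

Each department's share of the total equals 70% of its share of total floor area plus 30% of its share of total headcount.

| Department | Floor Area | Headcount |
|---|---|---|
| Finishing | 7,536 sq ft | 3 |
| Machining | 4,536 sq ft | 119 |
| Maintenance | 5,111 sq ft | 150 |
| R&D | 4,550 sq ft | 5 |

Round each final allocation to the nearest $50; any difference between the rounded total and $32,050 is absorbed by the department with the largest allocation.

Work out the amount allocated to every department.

Totals — floor area 21,733, headcount 277.
Combined weights (70% floor area + 30% headcount): Finishing 0.2460; Machining 0.2750; Maintenance 0.3271; R&D 0.1520.
Raw shares: Finishing 7,883.55; Machining 8,813.15; Maintenance 10,482.77; R&D 4,870.53.
At nearest $50: Finishing $7,900; Machining $8,800; Maintenance $10,500; R&D $4,850. Sum = $32,050.
Sum already equals the total — no adjustment.

Finishing: $7,900; Machining: $8,800; Maintenance: $10,500; R&D: $4,850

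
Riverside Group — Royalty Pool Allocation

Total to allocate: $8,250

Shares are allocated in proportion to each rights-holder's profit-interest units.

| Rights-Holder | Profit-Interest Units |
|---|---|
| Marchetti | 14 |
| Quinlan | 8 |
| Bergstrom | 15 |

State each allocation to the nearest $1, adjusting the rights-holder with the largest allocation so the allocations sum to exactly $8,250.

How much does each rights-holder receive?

Marchetti: $3,122; Quinlan: $1,784; Bergstrom: $3,344

Profit-interest units total: 37.
Raw shares: Marchetti 14/37 × $8,250 = 3,121.62; Quinlan 8/37 × $8,250 = 1,783.78; Bergstrom 15/37 × $8,250 = 3,344.59.
At nearest $1: Marchetti $3,122; Quinlan $1,784; Bergstrom $3,345. Sum = $8,251.
Difference $8,250 − $8,251 = −$1 applied to largest allocation (Bergstrom): Bergstrom becomes $3,344.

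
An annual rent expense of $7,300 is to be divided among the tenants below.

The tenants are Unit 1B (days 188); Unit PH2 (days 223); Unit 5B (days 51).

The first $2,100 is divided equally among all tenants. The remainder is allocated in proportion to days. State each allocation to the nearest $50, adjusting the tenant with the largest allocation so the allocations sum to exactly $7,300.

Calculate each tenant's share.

First tranche $2,100 split equally: $700 each.
Remainder $5,200 by days (total 462): Unit 1B 2,116.02 → $2,100; Unit PH2 2,509.96 → $2,500; Unit 5B 574.03 → $550.
Rounding difference +$50 on remainder applied to Unit PH2.
Totals: Unit 1B $700 + $2,100 = $2,800; Unit PH2 $700 + $2,550 = $3,250; Unit 5B $700 + $550 = $1,250.

Unit 1B: $2,800; Unit PH2: $3,250; Unit 5B: $1,250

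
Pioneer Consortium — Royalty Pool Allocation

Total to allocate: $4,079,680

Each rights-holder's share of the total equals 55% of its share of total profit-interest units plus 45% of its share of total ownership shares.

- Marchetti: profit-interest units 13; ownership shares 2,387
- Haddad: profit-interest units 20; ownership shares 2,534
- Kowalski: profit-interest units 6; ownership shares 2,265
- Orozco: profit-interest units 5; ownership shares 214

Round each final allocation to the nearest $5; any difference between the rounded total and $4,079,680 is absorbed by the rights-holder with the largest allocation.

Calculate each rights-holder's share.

Totals — profit-interest units 44, ownership shares 7,400.
Blended shares (55% profit-interest units + 45% ownership shares): Marchetti 0.3077; Haddad 0.4041; Kowalski 0.2127; Orozco 0.0755.
Raw shares: Marchetti 1,255,135.60; Haddad 1,648,576.64; Kowalski 867,896.79; Orozco 308,070.97.
Rounded to nearest $5: Marchetti $1,255,135; Haddad $1,648,575; Kowalski $867,895; Orozco $308,070. Sum = $4,079,675.
Difference $4,079,680 − $4,079,675 = +$5 applied to largest allocation (Haddad): Haddad becomes $1,648,580.

Marchetti: $1,255,135; Haddad: $1,648,580; Kowalski: $867,895; Orozco: $308,070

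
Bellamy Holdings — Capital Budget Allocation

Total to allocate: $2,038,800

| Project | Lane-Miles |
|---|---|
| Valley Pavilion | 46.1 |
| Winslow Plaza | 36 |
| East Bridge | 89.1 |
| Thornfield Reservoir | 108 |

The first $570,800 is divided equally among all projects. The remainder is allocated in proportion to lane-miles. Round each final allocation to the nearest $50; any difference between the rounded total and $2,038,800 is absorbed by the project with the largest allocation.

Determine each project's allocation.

Valley Pavilion: $385,100 · Winslow Plaza: $332,000 · East Bridge: $611,200 · Thornfield Reservoir: $710,500

Equal tier: $570,800 ÷ 4 = $142,700 apiece.
Remainder $1,468,000 by lane-miles (total 279.2): Valley Pavilion 242,388.25 → $242,400; Winslow Plaza 189,283.67 → $189,300; East Bridge 468,477.08 → $468,500; Thornfield Reservoir 567,851.00 → $567,850.
Rounding difference −$50 on remainder applied to Thornfield Reservoir.
Totals: Valley Pavilion $142,700 + $242,400 = $385,100; Winslow Plaza $142,700 + $189,300 = $332,000; East Bridge $142,700 + $468,500 = $611,200; Thornfield Reservoir $142,700 + $567,800 = $710,500.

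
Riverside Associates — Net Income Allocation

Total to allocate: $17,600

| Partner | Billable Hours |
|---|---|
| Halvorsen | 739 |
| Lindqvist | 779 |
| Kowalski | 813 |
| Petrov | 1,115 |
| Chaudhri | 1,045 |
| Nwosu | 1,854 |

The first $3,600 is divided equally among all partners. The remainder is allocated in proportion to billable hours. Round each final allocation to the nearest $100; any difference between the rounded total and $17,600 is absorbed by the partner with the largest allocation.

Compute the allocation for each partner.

Halvorsen: $2,200 · Lindqvist: $2,300 · Kowalski: $2,400 · Petrov: $3,100 · Chaudhri: $2,900 · Nwosu: $4,700

Equal tier: $3,600 ÷ 6 = $600 apiece.
Remainder $14,000 by billable hours (total 6,345): Halvorsen 1,630.58 → $1,600; Lindqvist 1,718.83 → $1,700; Kowalski 1,793.85 → $1,800; Petrov 2,460.20 → $2,500; Chaudhri 2,305.75 → $2,300; Nwosu 4,090.78 → $4,100.
Totals: Halvorsen $600 + $1,600 = $2,200; Lindqvist $600 + $1,700 = $2,300; Kowalski $600 + $1,800 = $2,400; Petrov $600 + $2,500 = $3,100; Chaudhri $600 + $2,300 = $2,900; Nwosu $600 + $4,100 = $4,700.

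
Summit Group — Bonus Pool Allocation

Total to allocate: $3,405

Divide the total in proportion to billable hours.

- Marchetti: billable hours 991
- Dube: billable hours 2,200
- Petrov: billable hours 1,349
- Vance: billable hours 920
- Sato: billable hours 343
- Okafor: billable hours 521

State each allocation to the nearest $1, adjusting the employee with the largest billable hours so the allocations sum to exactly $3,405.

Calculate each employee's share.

Sum of billable hours: 991 + 2,200 + 1,349 + 920 + 343 + 521 = 6,324.
Raw shares: Marchetti 533.58; Dube 1,184.54; Petrov 726.34; Vance 495.35; Sato 184.68; Okafor 280.52.
After rounding ($1): Marchetti $534; Dube $1,185; Petrov $726; Vance $495; Sato $185; Okafor $281. Sum = $3,406.
Difference $3,405 − $3,406 = −$1 applied to largest billable hours (Dube): Dube becomes $1,184.

Marchetti: $534 · Dube: $1,184 · Petrov: $726 · Vance: $495 · Sato: $185 · Okafor: $281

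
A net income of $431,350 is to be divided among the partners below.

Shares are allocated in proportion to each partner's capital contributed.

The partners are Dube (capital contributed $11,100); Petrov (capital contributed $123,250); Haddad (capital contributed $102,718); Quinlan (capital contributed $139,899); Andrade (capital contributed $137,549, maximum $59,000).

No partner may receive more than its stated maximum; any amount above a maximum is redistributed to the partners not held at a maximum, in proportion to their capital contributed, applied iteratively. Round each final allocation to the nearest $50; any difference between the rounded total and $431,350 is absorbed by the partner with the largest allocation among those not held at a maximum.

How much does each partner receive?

Dube: $10,950; Petrov: $121,750; Haddad: $101,450; Quinlan: $138,200; Andrade: $59,000

Total capital contributed = 514,516.
Pro-rata shares before constraints: Dube 9,305.80; Petrov 103,327.96; Haddad 86,114.74; Quinlan 117,285.83; Andrade 115,315.68.
Held at cap: Andrade ($59,000); residual $372,350 reallocated over remaining capital contributed 376,967.
Redistributed shares: Dube 10,964.05 → $10,950; Petrov 121,740.46 → $121,750; Haddad 101,459.93 → $101,450; Quinlan 138,185.55 → $138,200.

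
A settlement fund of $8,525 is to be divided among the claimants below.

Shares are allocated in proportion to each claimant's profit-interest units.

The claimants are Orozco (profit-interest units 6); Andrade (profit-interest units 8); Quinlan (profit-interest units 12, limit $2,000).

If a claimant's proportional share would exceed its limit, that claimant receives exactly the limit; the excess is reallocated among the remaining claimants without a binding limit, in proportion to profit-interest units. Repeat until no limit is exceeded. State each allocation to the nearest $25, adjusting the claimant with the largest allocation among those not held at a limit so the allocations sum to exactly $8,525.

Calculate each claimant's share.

Orozco: $2,800 · Andrade: $3,725 · Quinlan: $2,000

Combined profit-interest units = 26.
Proportional shares (ignoring caps): Orozco 1,967.31; Andrade 2,623.08; Quinlan 3,934.62.
Cap binds for Quinlan ($2,000); residual $6,525 reallocated over remaining profit-interest units 14.
Shares after redistribution: Orozco 2,796.43 → $2,800; Andrade 3,728.57 → $3,725.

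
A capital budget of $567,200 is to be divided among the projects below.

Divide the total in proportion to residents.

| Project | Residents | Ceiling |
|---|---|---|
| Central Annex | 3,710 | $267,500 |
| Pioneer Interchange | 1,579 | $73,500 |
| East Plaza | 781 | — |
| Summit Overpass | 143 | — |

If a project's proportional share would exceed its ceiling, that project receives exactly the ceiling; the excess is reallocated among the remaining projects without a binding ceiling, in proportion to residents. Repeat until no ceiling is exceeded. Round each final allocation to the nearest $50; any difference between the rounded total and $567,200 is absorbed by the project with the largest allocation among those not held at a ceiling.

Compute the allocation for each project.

Central Annex: $267,500 | Pioneer Interchange: $73,500 | East Plaza: $191,200 | Summit Overpass: $35,000

Total residents = 6,213.
Pro-rata shares before constraints: Central Annex 338,694.99; Pioneer Interchange 144,150.78; East Plaza 71,299.40; Summit Overpass 13,054.82.
Held at cap: Central Annex ($267,500), Pioneer Interchange ($73,500); remaining pool $226,200 reallocated over remaining residents 924.
Remaining shares: East Plaza 191,192.86 → $191,200; Summit Overpass 35,007.14 → $35,000.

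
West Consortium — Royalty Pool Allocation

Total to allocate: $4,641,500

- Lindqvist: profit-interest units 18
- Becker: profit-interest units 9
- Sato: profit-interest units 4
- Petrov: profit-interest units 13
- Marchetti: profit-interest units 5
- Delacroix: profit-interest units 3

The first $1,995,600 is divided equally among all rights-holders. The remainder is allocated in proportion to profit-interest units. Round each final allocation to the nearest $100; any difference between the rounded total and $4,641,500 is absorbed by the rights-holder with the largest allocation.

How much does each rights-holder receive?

Lindqvist: $1,248,600 | Becker: $790,500 | Sato: $536,100 | Petrov: $994,100 | Marchetti: $587,000 | Delacroix: $485,200

Equal tier: $1,995,600 ÷ 6 = $332,600 apiece.
Remainder $2,645,900 by profit-interest units (total 52): Lindqvist 915,888.46 → $915,900; Becker 457,944.23 → $457,900; Sato 203,530.77 → $203,500; Petrov 661,475.00 → $661,500; Marchetti 254,413.46 → $254,400; Delacroix 152,648.08 → $152,600.
Rounding difference +$100 on remainder applied to Lindqvist.
Totals: Lindqvist $332,600 + $916,000 = $1,248,600; Becker $332,600 + $457,900 = $790,500; Sato $332,600 + $203,500 = $536,100; Petrov $332,600 + $661,500 = $994,100; Marchetti $332,600 + $254,400 = $587,000; Delacroix $332,600 + $152,600 = $485,200.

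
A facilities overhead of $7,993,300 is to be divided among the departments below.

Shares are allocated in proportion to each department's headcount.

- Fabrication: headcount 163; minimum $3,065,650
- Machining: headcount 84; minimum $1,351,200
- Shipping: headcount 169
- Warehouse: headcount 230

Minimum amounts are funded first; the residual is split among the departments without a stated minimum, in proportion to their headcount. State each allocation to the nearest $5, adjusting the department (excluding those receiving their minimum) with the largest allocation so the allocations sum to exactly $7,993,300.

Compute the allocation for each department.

Fabrication: $3,065,650; Machining: $1,351,200; Shipping: $1,514,835; Warehouse: $2,061,615

Fund the minimums — Fabrication $3,065,650; Machining $1,351,200. Residual $3,576,450.
Residual split over remaining headcount 399: Shipping 1,514,837.22 → $1,514,835; Warehouse 2,061,612.78 → $2,061,615.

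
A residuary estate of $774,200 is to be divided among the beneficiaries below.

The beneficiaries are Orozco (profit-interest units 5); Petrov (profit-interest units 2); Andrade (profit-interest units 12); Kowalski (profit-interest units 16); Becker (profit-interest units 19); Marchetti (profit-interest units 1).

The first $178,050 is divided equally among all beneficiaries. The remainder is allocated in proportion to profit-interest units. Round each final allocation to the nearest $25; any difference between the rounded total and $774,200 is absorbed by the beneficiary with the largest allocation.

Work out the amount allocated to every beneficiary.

Orozco: $83,875 | Petrov: $51,350 | Andrade: $159,750 | Kowalski: $203,100 | Becker: $235,600 | Marchetti: $40,525

$178,050 shared equally gives $29,675 per beneficiary.
Remainder $596,150 by profit-interest units (total 55): Orozco 54,195.45 → $54,200; Petrov 21,678.18 → $21,675; Andrade 130,069.09 → $130,075; Kowalski 173,425.45 → $173,425; Becker 205,942.73 → $205,950; Marchetti 10,839.09 → $10,850.
Rounding difference −$25 on remainder applied to Becker.
Totals: Orozco $29,675 + $54,200 = $83,875; Petrov $29,675 + $21,675 = $51,350; Andrade $29,675 + $130,075 = $159,750; Kowalski $29,675 + $173,425 = $203,100; Becker $29,675 + $205,925 = $235,600; Marchetti $29,675 + $10,850 = $40,525.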